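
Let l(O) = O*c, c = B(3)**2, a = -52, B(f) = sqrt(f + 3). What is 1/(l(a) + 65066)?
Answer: 1/64754 ≈ 1.5443e-5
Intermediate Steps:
B(f) = sqrt(3 + f)
c = 6 (c = (sqrt(3 + 3))**2 = (sqrt(6))**2 = 6)
l(O) = 6*O (l(O) = O*6 = 6*O)
1/(l(a) + 65066) = 1/(6*(-52) + 65066) = 1/(-312 + 65066) = 1/64754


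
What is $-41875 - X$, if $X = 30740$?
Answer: $-72615$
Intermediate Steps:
$-41875 - X = -41875 - 30740 = -72615$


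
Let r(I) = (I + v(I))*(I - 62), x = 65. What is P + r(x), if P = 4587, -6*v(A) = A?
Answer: 9499/2 ≈ 4749.5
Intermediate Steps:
v(A) = -A/6
r(I) = 5*I*(-62 + I)/6 (r(I) = (I - I/6)*(I - 62) = (5*I/6)*(-62 + I) = 5*I*(-62 + I)/6)
P + r(x) = 4587 + (⅚)*65*(-62 + 65) = 4587 + (⅚)*65*3 = 4587 + 325/2 = 9499/2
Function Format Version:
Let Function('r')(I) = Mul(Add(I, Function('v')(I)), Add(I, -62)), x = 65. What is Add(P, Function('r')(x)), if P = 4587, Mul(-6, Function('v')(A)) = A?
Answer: Rational(9499, 2) ≈ 4749.5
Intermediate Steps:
Function('v')(A) = Mul(Rational(-1, 6), A)
Function('r')(I) = Mul(Rational(5, 6), I, Add(-62, I)) (Function('r')(I) = Mul(Add(I, Mul(Rational(-1, 6), I)), Add(I, -62)) = Mul(Mul(Rational(5, 6), I), Add(-62, I)) = Mul(Rational(5, 6), I, Add(-62, I)))
Add(P, Function('r')(x)) = Add(4587, Mul(Rational(5, 6), 65, Add(-62, 65))) = Add(4587, Mul(Rational(5, 6), 65, 3)) = Add(4587, Rational(325, 2)) = Rational(9499, 2)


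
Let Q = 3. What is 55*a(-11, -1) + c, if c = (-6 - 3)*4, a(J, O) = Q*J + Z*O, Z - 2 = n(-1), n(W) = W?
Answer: -1906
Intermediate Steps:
Z = 1 (Z = 2 - 1 = 1)
a(J, O) = O + 3*J (a(J, O) = 3*J + 1*O = 3*J + O = O + 3*J)
c = -36 (c = -9*4 = -36)
55*a(-11, -1) + c = 55*(-1 + 3*(-11)) - 36 = 55*(-1 - 33) - 36 = 55*(-34) - 36 = -1870 - 36 = -1906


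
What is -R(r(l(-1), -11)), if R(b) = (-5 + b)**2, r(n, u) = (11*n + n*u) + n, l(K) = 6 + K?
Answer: 0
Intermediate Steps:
r(n, u) = 12*n + n*u
-R(r(l(-1), -11)) = -(-5 + (6 - 1)*(12 - 11))**2 = -(-5 + 5*1)**2 = -(-5 + 5)**2 = -1*0**2 = -1*0 = 0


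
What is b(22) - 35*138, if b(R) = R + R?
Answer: -4786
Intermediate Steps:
b(R) = 2*R
b(22) - 35*138 = 2*22 - 35*138 = 44 - 4830 = -4786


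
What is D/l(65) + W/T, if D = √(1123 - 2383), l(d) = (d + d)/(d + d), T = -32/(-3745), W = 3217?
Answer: 12047665/32 + 6*I*√35 ≈ 3.7649e+5 + 35.496*I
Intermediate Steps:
T = 32/3745 (T = -32*(-1/3745) = 32/3745 ≈ 0.0085447)
l(d) = 1 (l(d) = (2*d)/((2*d)) = (2*d)*(1/(2*d)) = 1)
D = 6*I*√35 (D = √(-1260) = 6*I*√35 ≈ 35.496*I)
D/l(65) + W/T = (6*I*√35)/1 + 3217/(32/3745) = (6*I*√35)*1 + 3217*(3745/32) = 6*I*√35 + 12047665/32 = 12047665/32 + 6*I*√35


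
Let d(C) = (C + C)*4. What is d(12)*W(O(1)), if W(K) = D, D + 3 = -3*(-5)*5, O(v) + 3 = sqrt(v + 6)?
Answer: 6912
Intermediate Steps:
O(v) = -3 + sqrt(6 + v) (O(v) = -3 + sqrt(v + 6) = -3 + sqrt(6 + v))
d(C) = 8*C (d(C) = (2*C)*4 = 8*C)
D = 72 (D = -3 - 3*(-5)*5 = -3 + 15*5 = -3 + 75 = 72)
W(K) = 72
d(12)*W(O(1)) = (8*12)*72 = 96*72 = 6912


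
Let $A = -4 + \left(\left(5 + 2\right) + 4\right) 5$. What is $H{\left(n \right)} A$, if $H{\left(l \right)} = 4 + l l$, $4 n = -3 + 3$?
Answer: $204$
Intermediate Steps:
$n = 0$ ($n = \frac{-3 + 3}{4} = \frac{1}{4} \cdot 0 = 0$)
$H{\left(l \right)} = 4 + l^{2}$
$A = 51$ ($A = -4 + \left(7 + 4\right) 5 = -4 + 11 \cdot 5 = -4 + 55 = 51$)
$H{\left(n \right)} A = \left(4 + 0^{2}\right) 51 = \left(4 + 0\right) 51 = 4 \cdot 51 = 204$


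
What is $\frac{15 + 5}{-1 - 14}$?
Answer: $- \frac{4}{3} \approx -1.3333$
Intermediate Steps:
$\frac{15 + 5}{-1 - 14} = \frac{20}{-15} = 20 \left(- \frac{1}{15}\right) = - \frac{4}{3}$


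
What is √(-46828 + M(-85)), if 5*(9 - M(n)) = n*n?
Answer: 2*I*√12066 ≈ 219.69*I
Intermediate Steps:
M(n) = 9 - n²/5 (M(n) = 9 - n*n/5 = 9 - n²/5)
√(-46828 + M(-85)) = √(-46828 + (9 - ⅕*(-85)²)) = √(-46828 + (9 - ⅕*7225)) = √(-46828 + (9 - 1445)) = √(-46828 - 1436) = √(-48264) = 2*I*√12066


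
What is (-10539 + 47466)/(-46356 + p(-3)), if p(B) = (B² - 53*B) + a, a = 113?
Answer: -36927/46075 ≈ -0.80145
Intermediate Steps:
p(B) = 113 + B² - 53*B (p(B) = (B² - 53*B) + 113 = 113 + B² - 53*B)
(-10539 + 47466)/(-46356 + p(-3)) = (-10539 + 47466)/(-46356 + (113 + (-3)² - 53*(-3))) = 36927/(-46356 + (113 + 9 + 159)) = 36927/(-46356 + 281) = 36927/(-46075) = 36927*(-1/46075) = -36927/46075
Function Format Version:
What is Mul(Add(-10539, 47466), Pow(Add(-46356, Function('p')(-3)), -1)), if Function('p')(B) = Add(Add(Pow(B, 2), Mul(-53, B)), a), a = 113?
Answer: Rational(-36927, 46075) ≈ -0.80145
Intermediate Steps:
Function('p')(B) = Add(113, Pow(B, 2), Mul(-53, B)) (Function('p')(B) = Add(Add(Pow(B, 2), Mul(-53, B)), 113) = Add(113, Pow(B, 2), Mul(-53, B)))
Mul(Add(-10539, 47466), Pow(Add(-46356, Function('p')(-3)), -1)) = Mul(Add(-10539, 47466), Pow(Add(-46356, Add(113, Pow(-3, 2), Mul(-53, -3))), -1)) = Mul(36927, Pow(Add(-46356, Add(113, 9, 159)), -1)) = Mul(36927, Pow(Add(-46356, 281), -1)) = Mul(36927, Pow(-46075, -1)) = Mul(36927, Rational(-1, 46075)) = Rational(-36927, 46075)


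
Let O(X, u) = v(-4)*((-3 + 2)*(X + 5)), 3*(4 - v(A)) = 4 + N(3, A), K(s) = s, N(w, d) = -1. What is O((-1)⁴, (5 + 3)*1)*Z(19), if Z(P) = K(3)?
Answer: -54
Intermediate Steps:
v(A) = 3 (v(A) = 4 - (4 - 1)/3 = 4 - ⅓*3 = 4 - 1 = 3)
Z(P) = 3
O(X, u) = -15 - 3*X (O(X, u) = 3*((-3 + 2)*(X + 5)) = 3*(-(5 + X)) = 3*(-5 - X) = -15 - 3*X)
O((-1)⁴, (5 + 3)*1)*Z(19) = (-15 - 3*(-1)⁴)*3 = (-15 - 3*1)*3 = (-15 - 3)*3 = -18*3 = -54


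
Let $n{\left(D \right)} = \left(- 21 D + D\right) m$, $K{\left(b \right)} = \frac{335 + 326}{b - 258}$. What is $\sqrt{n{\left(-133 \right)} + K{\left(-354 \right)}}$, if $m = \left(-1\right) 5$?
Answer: $\frac{i \sqrt{138384437}}{102} \approx 115.33 i$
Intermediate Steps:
$m = -5$
$K{\left(b \right)} = \frac{661}{-258 + b}$
$n{\left(D \right)} = 100 D$ ($n{\left(D \right)} = \left(- 21 D + D\right) \left(-5\right) = - 20 D \left(-5\right) = 100 D$)
$\sqrt{n{\left(-133 \right)} + K{\left(-354 \right)}} = \sqrt{100 \left(-133\right) + \frac{661}{-258 - 354}} = \sqrt{-13300 + \frac{661}{-612}} = \sqrt{-13300 + 661 \left(- \frac{1}{612}\right)} = \sqrt{-13300 - \frac{661}{612}} = \sqrt{- \frac{8140261}{612}} = \frac{i \sqrt{138384437}}{102}$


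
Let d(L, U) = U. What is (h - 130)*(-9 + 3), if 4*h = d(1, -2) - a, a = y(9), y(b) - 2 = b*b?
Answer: 1815/2 ≈ 907.50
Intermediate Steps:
y(b) = 2 + b² (y(b) = 2 + b*b = 2 + b²)
a = 83 (a = 2 + 9² = 2 + 81 = 83)
h = -85/4 (h = (-2 - 1*83)/4 = (-2 - 83)/4 = (¼)*(-85) = -85/4 ≈ -21.250)
(h - 130)*(-9 + 3) = (-85/4 - 130)*(-9 + 3) = -605/4*(-6) = 1815/2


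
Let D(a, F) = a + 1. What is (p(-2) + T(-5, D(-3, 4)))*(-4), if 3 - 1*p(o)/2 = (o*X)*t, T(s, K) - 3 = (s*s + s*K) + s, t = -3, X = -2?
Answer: -252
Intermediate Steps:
D(a, F) = 1 + a
T(s, K) = 3 + s + s² + K*s (T(s, K) = 3 + ((s*s + s*K) + s) = 3 + ((s² + K*s) + s) = 3 + (s + s² + K*s) = 3 + s + s² + K*s)
p(o) = 6 - 12*o (p(o) = 6 - 2*o*(-2)*(-3) = 6 - 2*(-2*o)*(-3) = 6 - 12*o)
(p(-2) + T(-5, D(-3, 4)))*(-4) = ((6 - 12*(-2)) + (3 - 5 + (-5)² + (1 - 3)*(-5)))*(-4) = ((6 + 24) + (3 - 5 + 25 - 2*(-5)))*(-4) = (30 + (3 - 5 + 25 + 10))*(-4) = (30 + 33)*(-4) = 63*(-4) = -252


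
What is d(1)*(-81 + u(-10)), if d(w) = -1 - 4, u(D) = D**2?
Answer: -95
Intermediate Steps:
d(w) = -5
d(1)*(-81 + u(-10)) = -5*(-81 + (-10)**2) = -5*(-81 + 100) = -5*19 = -95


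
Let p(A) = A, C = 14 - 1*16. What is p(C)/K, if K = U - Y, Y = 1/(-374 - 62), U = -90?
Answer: 872/39239 ≈ 0.022223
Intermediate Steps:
C = -2 (C = 14 - 16 = -2)
Y = -1/436 (Y = 1/(-436) = -1/436 ≈ -0.0022936)
K = -39239/436 (K = -90 - 1*(-1/436) = -90 + 1/436 = -39239/436 ≈ -89.998)
p(C)/K = -2/(-39239/436) = -2*(-436/39239) = 872/39239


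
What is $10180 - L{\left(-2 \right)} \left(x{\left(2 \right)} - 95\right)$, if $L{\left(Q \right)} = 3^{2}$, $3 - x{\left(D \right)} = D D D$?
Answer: $11080$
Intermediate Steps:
$x{\left(D \right)} = 3 - D^{3}$ ($x{\left(D \right)} = 3 - D D D = 3 - D^{2} D = 3 - D^{3}$)
$L{\left(Q \right)} = 9$
$10180 - L{\left(-2 \right)} \left(x{\left(2 \right)} - 95\right) = 10180 - 9 \left(\left(3 - 2^{3}\right) - 95\right) = 10180 - 9 \left(\left(3 - 8\right) - 95\right) = 10180 - 9 \left(-5 - 95\right) = 10180 - 9 \left(-100\right) = 10180 - -900 = 10180 + 900 = 11080$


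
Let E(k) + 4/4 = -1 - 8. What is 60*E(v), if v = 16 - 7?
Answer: -600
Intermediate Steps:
v = 9
E(k) = -10 (E(k) = -1 + (-1 - 8) = -1 - 9 = -10)
60*E(v) = 60*(-10) = -600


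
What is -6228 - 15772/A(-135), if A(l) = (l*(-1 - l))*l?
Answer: -7604862986/1221075 ≈ -6228.0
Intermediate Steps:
A(l) = l²*(-1 - l)
-6228 - 15772/A(-135) = -6228 - 15772/((-135)²*(-1 - 1*(-135))) = -6228 - 15772/(18225*(-1 + 135)) = -6228 - 15772/(18225*134) = -6228 - 15772/2442150 = -6228 - 1*7886/1221075 = -6228 - 7886/1221075 = -7604862986/1221075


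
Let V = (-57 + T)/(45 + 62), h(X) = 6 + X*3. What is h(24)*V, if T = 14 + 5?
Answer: -2964/107 ≈ -27.701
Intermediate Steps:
T = 19
h(X) = 6 + 3*X
V = -38/107 (V = (-57 + 19)/(45 + 62) = -38/107 ≈ -0.35514)
h(24)*V = (6 + 3*24)*(-38/107) = (6 + 72)*(-38/107) = 78*(-38/107) = -2964/107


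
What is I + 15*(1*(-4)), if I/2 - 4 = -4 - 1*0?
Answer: -60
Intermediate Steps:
I = 0 (I = 8 + 2*(-4 - 1*0) = 8 + 2*(-4 + 0) = 8 + 2*(-4) = 8 - 8 = 0)
I + 15*(1*(-4)) = 0 + 15*(1*(-4)) = 0 + 15*(-4) = 0 - 60 = -60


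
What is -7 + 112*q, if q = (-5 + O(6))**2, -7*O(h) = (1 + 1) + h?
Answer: 29535/7 ≈ 4219.3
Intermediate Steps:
O(h) = -2/7 - h/7 (O(h) = -((1 + 1) + h)/7 = -(2 + h)/7 = -2/7 - h/7)
q = 1849/49 (q = (-5 + (-2/7 - 1/7*6))**2 = (-5 + (-2/7 - 6/7))**2 = (-5 - 8/7)**2 = (-43/7)**2 = 1849/49 ≈ 37.735)
-7 + 112*q = -7 + 112*(1849/49) = -7 + 29584/7 = 29535/7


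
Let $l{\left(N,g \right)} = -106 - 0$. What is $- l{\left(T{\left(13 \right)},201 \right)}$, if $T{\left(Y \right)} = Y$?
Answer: $106$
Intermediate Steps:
$l{\left(N,g \right)} = -106$ ($l{\left(N,g \right)} = -106 + 0 = -106$)
$- l{\left(T{\left(13 \right)},201 \right)} = \left(-1\right) \left(-106\right) = 106$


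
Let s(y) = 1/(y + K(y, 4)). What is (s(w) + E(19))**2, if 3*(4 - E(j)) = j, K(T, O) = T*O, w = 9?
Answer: 10816/2025 ≈ 5.3412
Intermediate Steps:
K(T, O) = O*T
E(j) = 4 - j/3
s(y) = 1/(5*y) (s(y) = 1/(y + 4*y) = 1/(5*y))
(s(w) + E(19))**2 = ((1/5)/9 + (4 - 1/3*19))**2 = ((1/5)*(1/9) + (4 - 19/3))**2 = (1/45 - 7/3)**2 = (-104/45)**2 = 10816/2025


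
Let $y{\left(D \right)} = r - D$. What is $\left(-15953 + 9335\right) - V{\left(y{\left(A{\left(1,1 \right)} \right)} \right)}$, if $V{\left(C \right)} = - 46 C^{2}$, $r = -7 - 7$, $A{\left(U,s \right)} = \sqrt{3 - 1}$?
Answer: $2490 + 1288 \sqrt{2} \approx 4311.5$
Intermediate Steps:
$A{\left(U,s \right)} = \sqrt{2}$
$r = -14$
$y{\left(D \right)} = -14 - D$
$\left(-15953 + 9335\right) - V{\left(y{\left(A{\left(1,1 \right)} \right)} \right)} = \left(-15953 + 9335\right) - - 46 \left(-14 - \sqrt{2}\right)^{2} = -6618 + 46 \left(-14 - \sqrt{2}\right)^{2}$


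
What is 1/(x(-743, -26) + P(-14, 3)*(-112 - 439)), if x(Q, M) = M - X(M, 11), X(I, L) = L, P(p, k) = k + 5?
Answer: -1/4445 ≈ -0.00022497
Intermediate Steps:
P(p, k) = 5 + k
x(Q, M) = -11 + M (x(Q, M) = M - 1*11 = M - 11 = -11 + M)
1/(x(-743, -26) + P(-14, 3)*(-112 - 439)) = 1/((-11 - 26) + (5 + 3)*(-112 - 439)) = 1/(-37 + 8*(-551)) = 1/(-37 - 4408) = 1/(-4445) = -1/4445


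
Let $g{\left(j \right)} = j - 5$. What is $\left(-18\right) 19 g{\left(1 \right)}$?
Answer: $1368$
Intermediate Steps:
$g{\left(j \right)} = -5 + j$
$\left(-18\right) 19 g{\left(1 \right)} = \left(-18\right) 19 \left(-5 + 1\right) = \left(-342\right) \left(-4\right) = 1368$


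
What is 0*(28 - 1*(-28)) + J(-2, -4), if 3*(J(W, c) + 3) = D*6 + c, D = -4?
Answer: -37/3 ≈ -12.333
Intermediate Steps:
J(W, c) = -11 + c/3 (J(W, c) = -3 + (-4*6 + c)/3 = -3 + (-24 + c)/3 = -3 + (-8 + c/3) = -11 + c/3)
0*(28 - 1*(-28)) + J(-2, -4) = 0*(28 - 1*(-28)) + (-11 + (⅓)*(-4)) = 0*(28 + 28) + (-11 - 4/3) = 0*56 - 37/3 = 0 - 37/3 = -37/3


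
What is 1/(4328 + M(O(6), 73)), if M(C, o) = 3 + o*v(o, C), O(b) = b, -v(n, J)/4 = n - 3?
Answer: -1/16109 ≈ -6.2077e-5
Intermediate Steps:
v(n, J) = 12 - 4*n (v(n, J) = -4*(n - 3) = -4*(-3 + n) = 12 - 4*n)
M(C, o) = 3 + o*(12 - 4*o)
1/(4328 + M(O(6), 73)) = 1/(4328 + (3 - 4*73*(-3 + 73))) = 1/(4328 + (3 - 4*73*70)) = 1/(4328 + (3 - 20440)) = 1/(4328 - 20437) = 1/(-16109) = -1/16109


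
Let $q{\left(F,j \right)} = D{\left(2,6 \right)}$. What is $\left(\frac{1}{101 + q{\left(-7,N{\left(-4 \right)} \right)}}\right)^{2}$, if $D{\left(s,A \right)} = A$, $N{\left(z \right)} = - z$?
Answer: $\frac{1}{11449} \approx 8.7344 \cdot 10^{-5}$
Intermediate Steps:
$q{\left(F,j \right)} = 6$
$\left(\frac{1}{101 + q{\left(-7,N{\left(-4 \right)} \right)}}\right)^{2} = \left(\frac{1}{101 + 6}\right)^{2} = \left(\frac{1}{107}\right)^{2} = \frac{1}{11449}$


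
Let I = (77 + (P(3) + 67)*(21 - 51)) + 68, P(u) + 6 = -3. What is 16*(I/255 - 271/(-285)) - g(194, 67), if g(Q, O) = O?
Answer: -245261/1615 ≈ -151.86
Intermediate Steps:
P(u) = -9 (P(u) = -6 - 3 = -9)
I = -1595 (I = (77 + (-9 + 67)*(21 - 51)) + 68 = (77 + 58*(-30)) + 68 = (77 - 1740) + 68 = -1663 + 68 = -1595)
16*(I/255 - 271/(-285)) - g(194, 67) = 16*(-1595/255 - 271/(-285)) - 1*67 = 16*(-1595*1/255 - 271*(-1/285)) - 67 = 16*(-319/51 + 271/285) - 67 = 16*(-8566/1615) - 67 = -137056/1615 - 67 = -245261/1615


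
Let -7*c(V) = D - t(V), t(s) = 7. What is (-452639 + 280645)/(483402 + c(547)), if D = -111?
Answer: -601979/1691966 ≈ -0.35579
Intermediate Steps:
c(V) = 118/7 (c(V) = -(-111 - 1*7)/7 = -(-111 - 7)/7 = -⅐*(-118) = 118/7)
(-452639 + 280645)/(483402 + c(547)) = (-452639 + 280645)/(483402 + 118/7) = -171994/3383932/7 = -171994*7/3383932 = -601979/1691966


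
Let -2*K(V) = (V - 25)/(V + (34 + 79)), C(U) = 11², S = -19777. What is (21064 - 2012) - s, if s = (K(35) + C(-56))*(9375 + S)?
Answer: 94523351/74 ≈ 1.2773e+6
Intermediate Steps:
C(U) = 121
K(V) = -(-25 + V)/(2*(113 + V)) (K(V) = -(V - 25)/(2*(V + (34 + 79))) = -(-25 + V)/(2*(V + 113)) = -(-25 + V)/(2*(113 + V)))
s = -93113503/74 (s = ((25 - 1*35)/(2*(113 + 35)) + 121)*(9375 - 19777) = ((½)*(25 - 35)/148 + 121)*(-10402) = ((½)*(1/148)*(-10) + 121)*(-10402) = (-5/148 + 121)*(-10402) = (17903/148)*(-10402) = -93113503/74 ≈ -1.2583e+6)
(21064 - 2012) - s = (21064 - 2012) - 1*(-93113503/74) = 19052 + 93113503/74 = 94523351/74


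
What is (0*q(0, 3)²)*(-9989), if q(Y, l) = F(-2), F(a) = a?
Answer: 0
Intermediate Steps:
q(Y, l) = -2
(0*q(0, 3)²)*(-9989) = (0*(-2)²)*(-9989) = (0*4)*(-9989) = 0*(-9989) = 0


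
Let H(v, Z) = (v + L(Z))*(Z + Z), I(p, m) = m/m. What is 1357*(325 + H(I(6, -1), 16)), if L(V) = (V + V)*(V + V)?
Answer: 44950625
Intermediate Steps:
L(V) = 4*V² (L(V) = (2*V)*(2*V) = 4*V²)
I(p, m) = 1
H(v, Z) = 2*Z*(v + 4*Z²) (H(v, Z) = (v + 4*Z²)*(Z + Z) = (v + 4*Z²)*(2*Z) = 2*Z*(v + 4*Z²))
1357*(325 + H(I(6, -1), 16)) = 1357*(325 + 2*16*(1 + 4*16²)) = 1357*(325 + 2*16*(1 + 4*256)) = 1357*(325 + 2*16*(1 + 1024)) = 1357*(325 + 2*16*1025) = 1357*(325 + 32800) = 1357*33125 = 44950625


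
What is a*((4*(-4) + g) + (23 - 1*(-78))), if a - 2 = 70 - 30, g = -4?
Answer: 3402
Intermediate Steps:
a = 42 (a = 2 + (70 - 30) = 2 + 40 = 42)
a*((4*(-4) + g) + (23 - 1*(-78))) = 42*((4*(-4) - 4) + (23 - 1*(-78))) = 42*((-16 - 4) + (23 + 78)) = 42*(-20 + 101) = 42*81 = 3402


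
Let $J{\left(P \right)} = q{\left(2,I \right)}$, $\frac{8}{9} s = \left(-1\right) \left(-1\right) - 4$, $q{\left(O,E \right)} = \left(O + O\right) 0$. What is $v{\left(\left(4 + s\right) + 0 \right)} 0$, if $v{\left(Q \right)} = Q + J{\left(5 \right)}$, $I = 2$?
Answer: $0$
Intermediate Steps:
$q{\left(O,E \right)} = 0$ ($q{\left(O,E \right)} = 2 O 0 = 0$)
$s = - \frac{27}{8}$ ($s = \frac{9 \left(\left(-1\right) \left(-1\right) - 4\right)}{8} = \frac{9 \left(1 - 4\right)}{8} = \frac{9}{8} \left(-3\right) = - \frac{27}{8} \approx -3.375$)
$J{\left(P \right)} = 0$
$v{\left(Q \right)} = Q$ ($v{\left(Q \right)} = Q + 0 = Q$)
$v{\left(\left(4 + s\right) + 0 \right)} 0 = \left(\left(4 - \frac{27}{8}\right) + 0\right) 0 = \left(\frac{5}{8} + 0\right) 0 = \frac{5}{8} \cdot 0 = 0$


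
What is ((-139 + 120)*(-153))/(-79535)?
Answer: -2907/79535 ≈ -0.036550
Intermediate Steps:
((-139 + 120)*(-153))/(-79535) = -19*(-153)*(-1/79535) = 2907*(-1/79535) = -2907/79535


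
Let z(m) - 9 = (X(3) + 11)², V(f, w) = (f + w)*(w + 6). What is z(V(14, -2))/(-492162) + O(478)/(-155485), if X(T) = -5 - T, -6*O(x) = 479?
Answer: 3317473/6956709870 ≈ 0.00047687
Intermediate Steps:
O(x) = -479/6 (O(x) = -⅙*479 = -479/6)
V(f, w) = (6 + w)*(f + w) (V(f, w) = (f + w)*(6 + w) = (6 + w)*(f + w))
z(m) = 18 (z(m) = 9 + ((-5 - 1*3) + 11)² = 9 + ((-5 - 3) + 11)² = 9 + (-8 + 11)² = 9 + 3² = 9 + 9 = 18)
z(V(14, -2))/(-492162) + O(478)/(-155485) = 18/(-492162) - 479/6/(-155485) = 18*(-1/492162) - 479/6*(-1/155485) = -3/82027 + 479/932910 = 3317473/6956709870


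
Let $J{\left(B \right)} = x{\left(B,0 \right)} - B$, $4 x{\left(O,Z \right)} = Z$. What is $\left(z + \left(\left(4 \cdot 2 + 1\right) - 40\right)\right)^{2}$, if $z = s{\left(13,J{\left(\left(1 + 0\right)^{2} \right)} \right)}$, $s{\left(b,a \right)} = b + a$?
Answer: $361$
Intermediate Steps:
$x{\left(O,Z \right)} = \frac{Z}{4}$
$J{\left(B \right)} = - B$ ($J{\left(B \right)} = \frac{1}{4} \cdot 0 - B = 0 - B = - B$)
$s{\left(b,a \right)} = a + b$
$z = 12$ ($z = - \left(1 + 0\right)^{2} + 13 = - 1^{2} + 13 = \left(-1\right) 1 + 13 = -1 + 13 = 12$)
$\left(z + \left(\left(4 \cdot 2 + 1\right) - 40\right)\right)^{2} = \left(12 + \left(\left(4 \cdot 2 + 1\right) - 40\right)\right)^{2} = \left(12 + \left(\left(8 + 1\right) - 40\right)\right)^{2} = \left(12 + \left(9 - 40\right)\right)^{2} = \left(12 - 31\right)^{2} = \left(-19\right)^{2} = 361$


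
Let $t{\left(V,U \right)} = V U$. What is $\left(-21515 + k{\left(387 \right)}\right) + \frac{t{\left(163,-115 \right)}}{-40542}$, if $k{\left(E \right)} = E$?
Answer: $- \frac{856552631}{40542} \approx -21128.0$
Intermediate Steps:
$t{\left(V,U \right)} = U V$
$\left(-21515 + k{\left(387 \right)}\right) + \frac{t{\left(163,-115 \right)}}{-40542} = \left(-21515 + 387\right) + \frac{\left(-115\right) 163}{-40542} = -21128 - - \frac{18745}{40542} = -21128 + \frac{18745}{40542} = - \frac{856552631}{40542}$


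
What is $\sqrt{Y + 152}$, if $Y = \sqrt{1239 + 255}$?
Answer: $\sqrt{152 + 3 \sqrt{166}} \approx 13.808$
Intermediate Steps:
$Y = 3 \sqrt{166}$ ($Y = \sqrt{1494} = 3 \sqrt{166} \approx 38.652$)
$\sqrt{Y + 152} = \sqrt{3 \sqrt{166} + 152} = \sqrt{152 + 3 \sqrt{166}}$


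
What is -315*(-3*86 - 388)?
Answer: 203490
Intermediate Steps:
-315*(-3*86 - 388) = -315*(-258 - 388) = -315*(-646) = 203490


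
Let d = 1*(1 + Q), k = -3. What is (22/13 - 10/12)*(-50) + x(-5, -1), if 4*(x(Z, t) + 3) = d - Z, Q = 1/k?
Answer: -6947/156 ≈ -44.532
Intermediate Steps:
Q = -⅓ (Q = 1/(-3) = -⅓ ≈ -0.33333)
d = ⅔ (d = 1*(1 - ⅓) = 1*(⅔) = ⅔ ≈ 0.66667)
x(Z, t) = -17/6 - Z/4 (x(Z, t) = -3 + (⅔ - Z)/4 = -3 + (⅙ - Z/4) = -17/6 - Z/4)
(22/13 - 10/12)*(-50) + x(-5, -1) = (22/13 - 10/12)*(-50) + (-17/6 - ¼*(-5)) = (22*(1/13) - 10*1/12)*(-50) + (-17/6 + 5/4) = (22/13 - ⅚)*(-50) - 19/12 = (67/78)*(-50) - 19/12 = -1675/39 - 19/12 = -6947/156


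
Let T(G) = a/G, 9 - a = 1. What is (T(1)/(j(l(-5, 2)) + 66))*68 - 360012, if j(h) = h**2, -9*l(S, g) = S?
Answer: -1933580388/5371 ≈ -3.6000e+5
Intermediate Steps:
a = 8 (a = 9 - 1*1 = 9 - 1 = 8)
T(G) = 8/G
l(S, g) = -S/9
(T(1)/(j(l(-5, 2)) + 66))*68 - 360012 = ((8/1)/((-1/9*(-5))**2 + 66))*68 - 360012 = ((8*1)/((5/9)**2 + 66))*68 - 360012 = (8/(25/81 + 66))*68 - 360012 = (8/(5371/81))*68 - 360012 = ((81/5371)*8)*68 - 360012 = (648/5371)*68 - 360012 = 44064/5371 - 360012 = -1933580388/5371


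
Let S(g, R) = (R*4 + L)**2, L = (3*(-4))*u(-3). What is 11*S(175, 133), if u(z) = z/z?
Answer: 2974400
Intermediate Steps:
u(z) = 1
L = -12 (L = (3*(-4))*1 = -12*1 = -12)
S(g, R) = (-12 + 4*R)**2 (S(g, R) = (R*4 - 12)**2 = (4*R - 12)**2 = (-12 + 4*R)**2)
11*S(175, 133) = 11*(16*(-3 + 133)**2) = 11*(16*130**2) = 11*(16*16900) = 11*270400 = 2974400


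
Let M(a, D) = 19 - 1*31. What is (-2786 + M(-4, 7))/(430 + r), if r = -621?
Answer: 2798/191 ≈ 14.649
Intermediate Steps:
M(a, D) = -12 (M(a, D) = 19 - 31 = -12)
(-2786 + M(-4, 7))/(430 + r) = (-2786 - 12)/(430 - 621) = -2798/(-191) = -2798*(-1/191) = 2798/191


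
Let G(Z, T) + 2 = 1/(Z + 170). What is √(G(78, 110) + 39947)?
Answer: √614194382/124 ≈ 199.86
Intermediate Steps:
G(Z, T) = -2 + 1/(170 + Z) (G(Z, T) = -2 + 1/(Z + 170) = -2 + 1/(170 + Z))
√(G(78, 110) + 39947) = √((-339 - 2*78)/(170 + 78) + 39947) = √((-339 - 156)/248 + 39947) = √((1/248)*(-495) + 39947) = √(-495/248 + 39947) = √(9906361/248) = √614194382/124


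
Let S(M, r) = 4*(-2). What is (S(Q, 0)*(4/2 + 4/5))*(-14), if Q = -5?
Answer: 1568/5 ≈ 313.60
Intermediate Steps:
S(M, r) = -8
(S(Q, 0)*(4/2 + 4/5))*(-14) = -8*(4/2 + 4/5)*(-14) = -8*(4*(½) + 4*(⅕))*(-14) = -8*(2 + ⅘)*(-14) = -8*14/5*(-14) = -112/5*(-14) = 1568/5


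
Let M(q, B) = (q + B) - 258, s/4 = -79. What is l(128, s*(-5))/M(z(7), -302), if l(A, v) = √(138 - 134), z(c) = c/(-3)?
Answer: -6/1687 ≈ -0.0035566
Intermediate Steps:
z(c) = -c/3 (z(c) = c*(-⅓) = -c/3)
s = -316 (s = 4*(-79) = -316)
l(A, v) = 2 (l(A, v) = √4 = 2)
M(q, B) = -258 + B + q (M(q, B) = (B + q) - 258 = -258 + B + q)
l(128, s*(-5))/M(z(7), -302) = 2/(-258 - 302 - ⅓*7) = 2/(-258 - 302 - 7/3) = 2/(-1687/3) = 2*(-3/1687) = -6/1687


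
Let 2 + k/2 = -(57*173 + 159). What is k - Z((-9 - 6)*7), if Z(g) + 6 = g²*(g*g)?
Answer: -121570663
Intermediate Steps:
k = -20044 (k = -4 + 2*(-(57*173 + 159)) = -4 + 2*(-(9861 + 159)) = -4 + 2*(-1*10020) = -4 + 2*(-10020) = -4 - 20040 = -20044)
Z(g) = -6 + g⁴ (Z(g) = -6 + g²*(g*g) = -6 + g²*g² = -6 + g⁴)
k - Z((-9 - 6)*7) = -20044 - (-6 + ((-9 - 6)*7)⁴) = -20044 - (-6 + (-15*7)⁴) = -20044 - (-6 + (-105)⁴) = -20044 - (-6 + 121550625) = -20044 - 1*121550619 = -20044 - 121550619 = -121570663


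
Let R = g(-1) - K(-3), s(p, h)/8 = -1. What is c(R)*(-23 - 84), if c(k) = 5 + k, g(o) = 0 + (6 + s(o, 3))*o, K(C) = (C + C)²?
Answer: 3103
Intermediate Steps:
s(p, h) = -8 (s(p, h) = 8*(-1) = -8)
K(C) = 4*C² (K(C) = (2*C)² = 4*C²)
g(o) = -2*o (g(o) = 0 + (6 - 8)*o = 0 - 2*o = -2*o)
R = -34 (R = -2*(-1) - 4*(-3)² = 2 - 4*9 = 2 - 1*36 = 2 - 36 = -34)
c(R)*(-23 - 84) = (5 - 34)*(-23 - 84) = -29*(-107) = 3103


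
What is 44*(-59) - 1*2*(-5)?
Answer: -2586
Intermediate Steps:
44*(-59) - 1*2*(-5) = -2596 - 2*(-5) = -2596 + 10 = -2586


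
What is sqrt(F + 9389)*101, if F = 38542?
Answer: 101*sqrt(47931) ≈ 22112.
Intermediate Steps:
sqrt(F + 9389)*101 = sqrt(38542 + 9389)*101 = sqrt(47931)*101 = 101*sqrt(47931)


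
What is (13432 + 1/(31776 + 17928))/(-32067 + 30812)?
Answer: -667624129/62378520 ≈ -10.703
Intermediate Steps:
(13432 + 1/(31776 + 17928))/(-32067 + 30812) = (13432 + 1/49704)/(-1255) = (13432 + 1/49704)*(-1/1255) = (667624129/49704)*(-1/1255) = -667624129/62378520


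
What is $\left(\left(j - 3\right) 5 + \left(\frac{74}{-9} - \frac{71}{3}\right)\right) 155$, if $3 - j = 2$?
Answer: $- \frac{58435}{9} \approx -6492.8$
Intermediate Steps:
$j = 1$ ($j = 3 - 2 = 1$)
$\left(\left(j - 3\right) 5 + \left(\frac{74}{-9} - \frac{71}{3}\right)\right) 155 = \left(\left(1 - 3\right) 5 + \left(\frac{74}{-9} - \frac{71}{3}\right)\right) 155 = \left(\left(-2\right) 5 + \left(74 \left(- \frac{1}{9}\right) - \frac{71}{3}\right)\right) 155 = \left(-10 - \frac{287}{9}\right) 155 = \left(- \frac{377}{9}\right) 155 = - \frac{58435}{9}$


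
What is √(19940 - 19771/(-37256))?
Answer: √6919411684054/18628 ≈ 141.21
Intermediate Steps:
√(19940 - 19771/(-37256)) = √(19940 - 19771*(-1/37256)) = √(19940 + 19771/37256) = √(742904411/37256) = √6919411684054/18628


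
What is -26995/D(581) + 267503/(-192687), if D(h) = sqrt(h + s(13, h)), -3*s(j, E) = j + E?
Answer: -267503/192687 - 26995*sqrt(383)/383 ≈ -1380.8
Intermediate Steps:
s(j, E) = -E/3 - j/3 (s(j, E) = -(j + E)/3 = -(E + j)/3 = -E/3 - j/3)
D(h) = sqrt(-13/3 + 2*h/3) (D(h) = sqrt(h + (-h/3 - 1/3*13)) = sqrt(h + (-h/3 - 13/3)) = sqrt(h + (-13/3 - h/3)) = sqrt(-13/3 + 2*h/3))
-26995/D(581) + 267503/(-192687) = -26995*3/sqrt(-39 + 6*581) + 267503/(-192687) = -26995*3/sqrt(-39 + 3486) + 267503*(-1/192687) = -26995*sqrt(383)/383 - 267503/192687 = -267503/192687 - 26995*sqrt(383)/383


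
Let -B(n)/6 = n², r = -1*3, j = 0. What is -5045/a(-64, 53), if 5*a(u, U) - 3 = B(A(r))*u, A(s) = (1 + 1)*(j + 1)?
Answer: -25225/1539 ≈ -16.391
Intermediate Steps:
r = -3
A(s) = 2 (A(s) = (1 + 1)*(0 + 1) = 2*1 = 2)
B(n) = -6*n²
a(u, U) = ⅗ - 24*u/5 (a(u, U) = ⅗ + ((-6*2²)*u)/5 = ⅗ + ((-6*4)*u)/5 = ⅗ + (-24*u)/5 = ⅗ - 24*u/5)
-5045/a(-64, 53) = -5045/(⅗ - 24/5*(-64)) = -5045/(⅗ + 1536/5) = -5045/1539/5 = -5045*5/1539 = -25225/1539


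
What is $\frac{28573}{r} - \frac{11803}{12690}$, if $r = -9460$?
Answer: $- \frac{9484955}{2400948} \approx -3.9505$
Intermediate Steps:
$\frac{28573}{r} - \frac{11803}{12690} = \frac{28573}{-9460} - \frac{11803}{12690} = 28573 \left(- \frac{1}{9460}\right) - \frac{11803}{12690} = - \frac{28573}{9460} - \frac{11803}{12690} = - \frac{9484955}{2400948}$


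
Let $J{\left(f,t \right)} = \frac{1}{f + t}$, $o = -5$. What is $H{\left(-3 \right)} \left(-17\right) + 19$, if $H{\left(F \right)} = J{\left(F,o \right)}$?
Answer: $\frac{169}{8} \approx 21.125$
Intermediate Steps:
$H{\left(F \right)} = \frac{1}{-5 + F}$ ($H{\left(F \right)} = \frac{1}{F - 5} = \frac{1}{-5 + F}$)
$H{\left(-3 \right)} \left(-17\right) + 19 = \frac{1}{-5 - 3} \left(-17\right) + 19 = \frac{1}{-8} \left(-17\right) + 19 = \left(- \frac{1}{8}\right) \left(-17\right) + 19 = \frac{17}{8} + 19 = \frac{169}{8}$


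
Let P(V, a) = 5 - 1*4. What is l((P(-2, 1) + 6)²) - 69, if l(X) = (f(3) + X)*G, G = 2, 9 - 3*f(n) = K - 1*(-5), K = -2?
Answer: 33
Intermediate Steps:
f(n) = 2 (f(n) = 3 - (-2 - 1*(-5))/3 = 3 - (-2 + 5)/3 = 3 - ⅓*3 = 3 - 1 = 2)
P(V, a) = 1 (P(V, a) = 5 - 4 = 1)
l(X) = 4 + 2*X (l(X) = (2 + X)*2 = 4 + 2*X)
l((P(-2, 1) + 6)²) - 69 = (4 + 2*(1 + 6)²) - 69 = (4 + 2*7²) - 69 = (4 + 2*49) - 69 = (4 + 98) - 69 = 102 - 69 = 33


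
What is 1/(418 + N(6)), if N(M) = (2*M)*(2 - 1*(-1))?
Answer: 1/454 ≈ 0.0022026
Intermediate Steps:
N(M) = 6*M (N(M) = (2*M)*(2 + 1) = (2*M)*3 = 6*M)
1/(418 + N(6)) = 1/(418 + 6*6) = 1/(418 + 36) = 1/454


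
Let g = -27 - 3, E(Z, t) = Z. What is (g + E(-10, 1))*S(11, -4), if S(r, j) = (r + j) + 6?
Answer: -520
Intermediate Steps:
S(r, j) = 6 + j + r (S(r, j) = (j + r) + 6 = 6 + j + r)
g = -30
(g + E(-10, 1))*S(11, -4) = (-30 - 10)*(6 - 4 + 11) = -40*13 = -520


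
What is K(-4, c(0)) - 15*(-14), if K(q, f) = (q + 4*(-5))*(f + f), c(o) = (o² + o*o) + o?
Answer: 210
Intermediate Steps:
c(o) = o + 2*o² (c(o) = (o² + o²) + o = 2*o² + o = o + 2*o²)
K(q, f) = 2*f*(-20 + q) (K(q, f) = (q - 20)*(2*f) = (-20 + q)*(2*f) = 2*f*(-20 + q))
K(-4, c(0)) - 15*(-14) = 2*(0*(1 + 2*0))*(-20 - 4) - 15*(-14) = 2*(0*(1 + 0))*(-24) + 210 = 2*(0*1)*(-24) + 210 = 2*0*(-24) + 210 = 0 + 210 = 210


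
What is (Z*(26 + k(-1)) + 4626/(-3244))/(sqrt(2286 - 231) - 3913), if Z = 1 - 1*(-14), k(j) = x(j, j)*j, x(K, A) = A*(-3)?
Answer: -2180624901/24832031708 - 557277*sqrt(2055)/24832031708 ≈ -0.088832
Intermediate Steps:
x(K, A) = -3*A
k(j) = -3*j**2 (k(j) = (-3*j)*j = -3*j**2)
Z = 15 (Z = 1 + 14 = 15)
(Z*(26 + k(-1)) + 4626/(-3244))/(sqrt(2286 - 231) - 3913) = (15*(26 - 3*(-1)**2) + 4626/(-3244))/(sqrt(2286 - 231) - 3913) = (15*(26 - 3*1) + 4626*(-1/3244))/(sqrt(2055) - 3913) = (15*(26 - 3) - 2313/1622)/(-3913 + sqrt(2055)) = (15*23 - 2313/1622)/(-3913 + sqrt(2055)) = (345 - 2313/1622)/(-3913 + sqrt(2055)) = 557277/(1622*(-3913 + sqrt(2055)))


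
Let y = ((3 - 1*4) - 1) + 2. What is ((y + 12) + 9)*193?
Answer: 4053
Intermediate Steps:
y = 0 (y = ((3 - 4) - 1) + 2 = (-1 - 1) + 2 = -2 + 2 = 0)
((y + 12) + 9)*193 = ((0 + 12) + 9)*193 = (12 + 9)*193 = 21*193 = 4053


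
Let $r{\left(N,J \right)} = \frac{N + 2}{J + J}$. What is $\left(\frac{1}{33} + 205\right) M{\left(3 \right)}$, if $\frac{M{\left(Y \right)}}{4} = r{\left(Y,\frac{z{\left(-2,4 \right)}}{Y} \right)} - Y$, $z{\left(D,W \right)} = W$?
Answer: $- \frac{10149}{11} \approx -922.64$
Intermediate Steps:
$r{\left(N,J \right)} = \frac{2 + N}{2 J}$
$M{\left(Y \right)} = - 4 Y + \frac{Y \left(2 + Y\right)}{2}$ ($M{\left(Y \right)} = 4 \left(\frac{2 + Y}{2 \frac{4}{Y}} - Y\right) = 4 \left(\frac{\frac{Y}{4} \left(2 + Y\right)}{2} - Y\right) = 4 \left(\frac{Y \left(2 + Y\right)}{8} - Y\right) = 4 \left(- Y + \frac{Y \left(2 + Y\right)}{8}\right) = - 4 Y + \frac{Y \left(2 + Y\right)}{2}$)
$\left(\frac{1}{33} + 205\right) M{\left(3 \right)} = \left(\frac{1}{33} + 205\right) \frac{1}{2} \cdot 3 \left(-6 + 3\right) = \left(\frac{1}{33} + 205\right) \frac{1}{2} \cdot 3 \left(-3\right) = \frac{6766}{33} \left(- \frac{9}{2}\right) = - \frac{10149}{11}$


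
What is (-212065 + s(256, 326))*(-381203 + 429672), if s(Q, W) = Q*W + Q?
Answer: -6221141557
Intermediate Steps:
s(Q, W) = Q + Q*W
(-212065 + s(256, 326))*(-381203 + 429672) = (-212065 + 256*(1 + 326))*(-381203 + 429672) = (-212065 + 256*327)*48469 = (-212065 + 83712)*48469 = -128353*48469 = -6221141557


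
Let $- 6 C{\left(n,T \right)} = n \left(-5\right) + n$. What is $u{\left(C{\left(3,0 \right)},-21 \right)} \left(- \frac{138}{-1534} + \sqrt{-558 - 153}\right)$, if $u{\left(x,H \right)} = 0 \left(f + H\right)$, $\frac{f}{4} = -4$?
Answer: $0$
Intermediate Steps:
$f = -16$ ($f = 4 \left(-4\right) = -16$)
$C{\left(n,T \right)} = \frac{2 n}{3}$ ($C{\left(n,T \right)} = - \frac{n \left(-5\right) + n}{6} = - \frac{- 5 n + n}{6} = - \frac{\left(-4\right) n}{6} = \frac{2 n}{3}$)
$u{\left(x,H \right)} = 0$ ($u{\left(x,H \right)} = 0 \left(-16 + H\right) = 0$)
$u{\left(C{\left(3,0 \right)},-21 \right)} \left(- \frac{138}{-1534} + \sqrt{-558 - 153}\right) = 0 \left(- \frac{138}{-1534} + \sqrt{-558 - 153}\right) = 0 \left(\left(-138\right) \left(- \frac{1}{1534}\right) + \sqrt{-711}\right) = 0 \left(\frac{69}{767} + 3 i \sqrt{79}\right) = 0$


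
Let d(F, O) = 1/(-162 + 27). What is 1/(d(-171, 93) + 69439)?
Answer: 135/9374264 ≈ 1.4401e-5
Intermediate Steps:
d(F, O) = -1/135 (d(F, O) = 1/(-135) = -1/135)
1/(d(-171, 93) + 69439) = 1/(-1/135 + 69439) = 1/(9374264/135) = 135/9374264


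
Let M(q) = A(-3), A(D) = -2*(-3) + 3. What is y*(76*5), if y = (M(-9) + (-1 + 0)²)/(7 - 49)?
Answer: -1900/21 ≈ -90.476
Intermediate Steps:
A(D) = 9 (A(D) = 6 + 3 = 9)
M(q) = 9
y = -5/21 (y = (9 + (-1 + 0)²)/(7 - 49) = (9 + (-1)²)/(-42) = (9 + 1)*(-1/42) = 10*(-1/42) = -5/21 ≈ -0.23810)
y*(76*5) = -380*5/21 = -5/21*380 = -1900/21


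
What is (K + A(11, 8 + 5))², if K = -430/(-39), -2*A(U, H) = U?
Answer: 185761/6084 ≈ 30.533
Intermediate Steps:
A(U, H) = -U/2
K = 430/39 (K = -430*(-1/39) = 430/39 ≈ 11.026)
(K + A(11, 8 + 5))² = (430/39 - ½*11)² = (430/39 - 11/2)² = (431/78)² = 185761/6084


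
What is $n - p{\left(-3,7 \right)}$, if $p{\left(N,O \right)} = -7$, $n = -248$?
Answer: $-241$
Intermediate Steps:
$n - p{\left(-3,7 \right)} = -248 - -7 = -248 + 7 = -241$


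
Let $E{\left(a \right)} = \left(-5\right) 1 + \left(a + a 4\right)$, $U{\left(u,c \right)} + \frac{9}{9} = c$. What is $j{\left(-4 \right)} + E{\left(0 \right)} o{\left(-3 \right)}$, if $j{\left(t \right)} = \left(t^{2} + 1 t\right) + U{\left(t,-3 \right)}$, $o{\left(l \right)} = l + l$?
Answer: $38$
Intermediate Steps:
$o{\left(l \right)} = 2 l$
$U{\left(u,c \right)} = -1 + c$
$E{\left(a \right)} = -5 + 5 a$ ($E{\left(a \right)} = -5 + \left(a + 4 a\right) = -5 + 5 a$)
$j{\left(t \right)} = -4 + t + t^{2}$ ($j{\left(t \right)} = \left(t^{2} + 1 t\right) - 4 = \left(t^{2} + t\right) - 4 = \left(t + t^{2}\right) - 4 = -4 + t + t^{2}$)
$j{\left(-4 \right)} + E{\left(0 \right)} o{\left(-3 \right)} = \left(-4 - 4 + \left(-4\right)^{2}\right) + \left(-5 + 5 \cdot 0\right) 2 \left(-3\right) = \left(-4 - 4 + 16\right) + \left(-5 + 0\right) \left(-6\right) = 8 - -30 = 8 + 30 = 38$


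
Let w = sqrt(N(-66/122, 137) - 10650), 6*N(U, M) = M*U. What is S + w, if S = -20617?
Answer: -20617 + I*sqrt(158698454)/122 ≈ -20617.0 + 103.26*I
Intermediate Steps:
N(U, M) = M*U/6 (N(U, M) = (M*U)/6 = M*U/6)
w = I*sqrt(158698454)/122 (w = sqrt((1/6)*137*(-66/122) - 10650) = sqrt((1/6)*137*(-66*1/122) - 10650) = sqrt((1/6)*137*(-33/61) - 10650) = sqrt(-1507/122 - 10650) = sqrt(-1300807/122) = I*sqrt(158698454)/122 ≈ 103.26*I)
S + w = -20617 + I*sqrt(158698454)/122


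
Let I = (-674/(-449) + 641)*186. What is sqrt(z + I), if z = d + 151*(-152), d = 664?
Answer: sqrt(19599086174)/449 ≈ 311.80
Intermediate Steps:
I = 53657838/449 (I = (-674*(-1/449) + 641)*186 = (674/449 + 641)*186 = (288483/449)*186 = 53657838/449 ≈ 1.1951e+5)
z = -22288 (z = 664 + 151*(-152) = 664 - 22952 = -22288)
sqrt(z + I) = sqrt(-22288 + 53657838/449) = sqrt(43650526/449) = sqrt(19599086174)/449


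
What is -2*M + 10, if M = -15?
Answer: 40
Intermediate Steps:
-2*M + 10 = -2*(-15) + 10 = 30 + 10 = 40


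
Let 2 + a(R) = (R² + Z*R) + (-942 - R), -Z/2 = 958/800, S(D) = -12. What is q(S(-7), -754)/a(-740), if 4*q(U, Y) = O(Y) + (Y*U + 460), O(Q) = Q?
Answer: 7295/1830561 ≈ 0.0039851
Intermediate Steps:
Z = -479/200 (Z = -1916/800 = -2*479/400 = -479/200 ≈ -2.3950)
q(U, Y) = 115 + Y/4 + U*Y/4 (q(U, Y) = (Y + (Y*U + 460))/4 = (Y + (U*Y + 460))/4 = (Y + (460 + U*Y))/4 = (460 + Y + U*Y)/4 = 115 + Y/4 + U*Y/4)
a(R) = -944 + R² - 679*R/200 (a(R) = -2 + ((R² - 479*R/200) + (-942 - R)) = -2 + (-942 + R² - 679*R/200) = -944 + R² - 679*R/200)
q(S(-7), -754)/a(-740) = (115 + (¼)*(-754) + (¼)*(-12)*(-754))/(-944 + (-740)² - 679/200*(-740)) = (115 - 377/2 + 2262)/(-944 + 547600 + 25123/10) = 4377/(2*(5491683/10)) = (4377/2)*(10/5491683) = 7295/1830561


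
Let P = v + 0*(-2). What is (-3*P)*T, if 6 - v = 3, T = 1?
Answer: -9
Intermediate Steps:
v = 3 (v = 6 - 1*3 = 6 - 3 = 3)
P = 3 (P = 3 + 0*(-2) = 3 + 0 = 3)
(-3*P)*T = -3*3*1 = -9*1 = -9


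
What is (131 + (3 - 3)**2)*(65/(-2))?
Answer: -8515/2 ≈ -4257.5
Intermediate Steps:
(131 + (3 - 3)**2)*(65/(-2)) = (131 + 0**2)*(65*(-1/2)) = (131 + 0)*(-65/2) = 131*(-65/2) = -8515/2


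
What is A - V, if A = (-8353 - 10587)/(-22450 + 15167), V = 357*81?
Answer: -210583571/7283 ≈ -28914.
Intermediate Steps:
V = 28917
A = 18940/7283 (A = -18940/(-7283) = -18940*(-1/7283) = 18940/7283 ≈ 2.6006)
A - V = 18940/7283 - 1*28917 = 18940/7283 - 28917 = -210583571/7283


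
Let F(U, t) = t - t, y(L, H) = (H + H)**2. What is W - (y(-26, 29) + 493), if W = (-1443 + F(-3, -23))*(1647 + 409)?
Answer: -2970665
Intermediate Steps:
y(L, H) = 4*H**2 (y(L, H) = (2*H)**2 = 4*H**2)
F(U, t) = 0
W = -2966808 (W = (-1443 + 0)*(1647 + 409) = -1443*2056 = -2966808)
W - (y(-26, 29) + 493) = -2966808 - (4*29**2 + 493) = -2966808 - (4*841 + 493) = -2966808 - (3364 + 493) = -2966808 - 1*3857 = -2966808 - 3857 = -2970665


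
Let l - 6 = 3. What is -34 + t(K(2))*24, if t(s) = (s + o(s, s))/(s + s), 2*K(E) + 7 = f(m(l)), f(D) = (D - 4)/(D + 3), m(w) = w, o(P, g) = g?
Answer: -10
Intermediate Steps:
l = 9 (l = 6 + 3 = 9)
f(D) = (-4 + D)/(3 + D)
K(E) = -79/24 (K(E) = -7/2 + ((-4 + 9)/(3 + 9))/2 = -7/2 + (5/12)/2 = -7/2 + ((1/12)*5)/2 = -7/2 + (1/2)*(5/12) = -7/2 + 5/24 = -79/24)
t(s) = 1 (t(s) = (s + s)/(s + s) = (2*s)/((2*s)) = (2*s)*(1/(2*s)) = 1)
-34 + t(K(2))*24 = -34 + 1*24 = -34 + 24 = -10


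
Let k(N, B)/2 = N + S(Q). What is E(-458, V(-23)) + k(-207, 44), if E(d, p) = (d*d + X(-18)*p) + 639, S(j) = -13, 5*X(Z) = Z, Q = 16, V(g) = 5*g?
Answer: 210377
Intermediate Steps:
X(Z) = Z/5
E(d, p) = 639 + d² - 18*p/5 (E(d, p) = (d*d + ((⅕)*(-18))*p) + 639 = (d² - 18*p/5) + 639 = 639 + d² - 18*p/5)
k(N, B) = -26 + 2*N (k(N, B) = 2*(N - 13) = 2*(-13 + N) = -26 + 2*N)
E(-458, V(-23)) + k(-207, 44) = (639 + (-458)² - 18*(-23)) + (-26 + 2*(-207)) = (639 + 209764 - 18/5*(-115)) + (-26 - 414) = (639 + 209764 + 414) - 440 = 210817 - 440 = 210377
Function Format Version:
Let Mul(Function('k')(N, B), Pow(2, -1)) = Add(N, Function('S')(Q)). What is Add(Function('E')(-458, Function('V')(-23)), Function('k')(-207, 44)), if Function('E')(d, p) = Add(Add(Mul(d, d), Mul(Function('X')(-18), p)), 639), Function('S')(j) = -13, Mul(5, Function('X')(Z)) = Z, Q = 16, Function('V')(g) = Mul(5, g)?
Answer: 210377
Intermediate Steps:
Function('X')(Z) = Mul(Rational(1, 5), Z)
Function('E')(d, p) = Add(639, Pow(d, 2), Mul(Rational(-18, 5), p)) (Function('E')(d, p) = Add(Add(Mul(d, d), Mul(Mul(Rational(1, 5), -18), p)), 639) = Add(Add(Pow(d, 2), Mul(Rational(-18, 5), p)), 639) = Add(639, Pow(d, 2), Mul(Rational(-18, 5), p)))
Function('k')(N, B) = Add(-26, Mul(2, N)) (Function('k')(N, B) = Mul(2, Add(N, -13)) = Mul(2, Add(-13, N)) = Add(-26, Mul(2, N)))
Add(Function('E')(-458, Function('V')(-23)), Function('k')(-207, 44)) = Add(Add(639, Pow(-458, 2), Mul(Rational(-18, 5), Mul(5, -23))), Add(-26, Mul(2, -207))) = Add(Add(639, 209764, Mul(Rational(-18, 5), -115)), Add(-26, -414)) = Add(Add(639, 209764, 414), -440) = Add(210817, -440) = 210377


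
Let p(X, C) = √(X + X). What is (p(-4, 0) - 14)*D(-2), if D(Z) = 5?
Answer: -70 + 10*I*√2 ≈ -70.0 + 14.142*I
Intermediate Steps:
p(X, C) = √2*√X (p(X, C) = √(2*X) = √2*√X)
(p(-4, 0) - 14)*D(-2) = (√2*√(-4) - 14)*5 = (√2*(2*I) - 14)*5 = (2*I*√2 - 14)*5 = (-14 + 2*I*√2)*5 = -70 + 10*I*√2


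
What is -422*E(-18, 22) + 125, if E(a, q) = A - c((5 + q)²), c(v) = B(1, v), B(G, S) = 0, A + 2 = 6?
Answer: -1563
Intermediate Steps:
A = 4 (A = -2 + 6 = 4)
c(v) = 0
E(a, q) = 4 (E(a, q) = 4 - 1*0 = 4 + 0 = 4)
-422*E(-18, 22) + 125 = -422*4 + 125 = -1688 + 125 = -1563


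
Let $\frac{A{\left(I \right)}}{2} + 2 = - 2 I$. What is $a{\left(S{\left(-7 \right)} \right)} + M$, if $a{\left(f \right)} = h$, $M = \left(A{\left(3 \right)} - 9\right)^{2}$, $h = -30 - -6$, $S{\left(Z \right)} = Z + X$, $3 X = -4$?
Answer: $601$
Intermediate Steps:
$X = - \frac{4}{3}$ ($X = \frac{1}{3} \left(-4\right) = - \frac{4}{3} \approx -1.3333$)
$A{\left(I \right)} = -4 - 4 I$ ($A{\left(I \right)} = -4 + 2 \left(- 2 I\right) = -4 - 4 I$)
$S{\left(Z \right)} = - \frac{4}{3} + Z$ ($S{\left(Z \right)} = Z - \frac{4}{3} = - \frac{4}{3} + Z$)
$h = -24$ ($h = -30 + 6 = -24$)
$M = 625$ ($M = \left(\left(-4 - 12\right) - 9\right)^{2} = \left(-16 - 9\right)^{2} = \left(-25\right)^{2} = 625$)
$a{\left(f \right)} = -24$
$a{\left(S{\left(-7 \right)} \right)} + M = -24 + 625 = 601$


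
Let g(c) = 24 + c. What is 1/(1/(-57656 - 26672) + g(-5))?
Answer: 84328/1602231 ≈ 0.052632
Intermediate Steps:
1/(1/(-57656 - 26672) + g(-5)) = 1/(1/(-57656 - 26672) + (24 - 5)) = 1/(1/(-84328) + 19) = 1/(-1/84328 + 19) = 1/(1602231/84328) = 84328/1602231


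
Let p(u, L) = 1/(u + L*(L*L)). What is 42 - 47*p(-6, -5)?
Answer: 5549/131 ≈ 42.359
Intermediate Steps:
p(u, L) = 1/(u + L³) (p(u, L) = 1/(u + L*L²) = 1/(u + L³))
42 - 47*p(-6, -5) = 42 - 47/(-6 + (-5)³) = 42 - 47/(-6 - 125) = 42 - 47/(-131) = 42 - 47*(-1/131) = 42 + 47/131 = 5549/131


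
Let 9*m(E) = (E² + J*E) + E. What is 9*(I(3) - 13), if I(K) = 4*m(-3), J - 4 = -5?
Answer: -81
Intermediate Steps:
J = -1 (J = 4 - 5 = -1)
m(E) = E²/9 (m(E) = ((E² - E) + E)/9 = E²/9)
I(K) = 4 (I(K) = 4*((⅑)*(-3)²) = 4*((⅑)*9) = 4*1 = 4)
9*(I(3) - 13) = 9*(4 - 13) = 9*(-9) = -81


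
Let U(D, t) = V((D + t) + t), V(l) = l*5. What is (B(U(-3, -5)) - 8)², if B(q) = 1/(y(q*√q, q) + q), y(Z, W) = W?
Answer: 1083681/16900 ≈ 64.123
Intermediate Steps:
V(l) = 5*l
U(D, t) = 5*D + 10*t (U(D, t) = 5*((D + t) + t) = 5*(D + 2*t) = 5*D + 10*t)
B(q) = 1/(2*q) (B(q) = 1/(q + q) = 1/(2*q))
(B(U(-3, -5)) - 8)² = (1/(2*(5*(-3) + 10*(-5))) - 8)² = (1/(2*(-15 - 50)) - 8)² = ((½)/(-65) - 8)² = ((½)*(-1/65) - 8)² = (-1/130 - 8)² = (-1041/130)² = 1083681/16900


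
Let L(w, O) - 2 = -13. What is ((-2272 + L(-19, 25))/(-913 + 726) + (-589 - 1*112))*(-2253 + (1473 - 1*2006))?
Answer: 358847944/187 ≈ 1.9190e+6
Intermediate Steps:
L(w, O) = -11 (L(w, O) = 2 - 13 = -11)
((-2272 + L(-19, 25))/(-913 + 726) + (-589 - 1*112))*(-2253 + (1473 - 1*2006)) = ((-2272 - 11)/(-913 + 726) + (-589 - 1*112))*(-2253 + (1473 - 1*2006)) = (-2283/(-187) + (-589 - 112))*(-2253 + (1473 - 2006)) = (-2283*(-1/187) - 701)*(-2253 - 533) = (2283/187 - 701)*(-2786) = -128804/187*(-2786) = 358847944/187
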